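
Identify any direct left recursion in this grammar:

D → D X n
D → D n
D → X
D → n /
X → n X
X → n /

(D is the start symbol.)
D → D X n: LEFT RECURSIVE (starts with D)
D → D n: LEFT RECURSIVE (starts with D)
D → X: starts with X
D → n /: starts with n
X → n X: starts with n
X → n /: starts with n

The grammar has direct left recursion on: D.

Answer: Yes, D is left-recursive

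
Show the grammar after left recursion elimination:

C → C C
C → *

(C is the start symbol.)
C → * C'
C' → C C'
C' → ε

C is directly left-recursive. The standard transformation for
  A → A α₁ | ... | A α_m | β₁ | ... | β_n
is
  A  → β₁ A' | ... | β_n A'
  A' → α₁ A' | ... | α_m A' | ε

C → * becomes C → * C'
C → C C becomes C' → C C'
Add C' → ε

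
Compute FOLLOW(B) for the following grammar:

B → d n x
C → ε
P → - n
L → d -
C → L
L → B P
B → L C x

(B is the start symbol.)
{ $, '-' }

To compute FOLLOW(B), find every occurrence of B on a right-hand side N → α B β: add FIRST(β) \ {ε}, and if β is empty or nullable also add FOLLOW(N). Iterate to a fixed point.

B is the start symbol, so $ ∈ FOLLOW(B).
In L → B P: B is followed by P, add FIRST(P) \ {ε} = { '-' }

Taking the union: FOLLOW(B) = { $, '-' }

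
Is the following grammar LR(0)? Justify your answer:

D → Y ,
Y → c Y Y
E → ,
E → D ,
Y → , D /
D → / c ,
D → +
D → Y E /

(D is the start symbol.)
A grammar is LR(0) if no state in the canonical LR(0) collection has:
  - both a shift item (dot before a terminal) and a complete item (shift-reduce conflict), or
  - two or more complete items (reduce-reduce conflict; the accept item [D' → D .] counts as a complete item here).

Augment with D' → D and build the canonical LR(0) collection (I0 = CLOSURE({[D' → . D]}), then GOTO on every symbol after a dot until no new states appear). It has 18 states:
  I0: { [D → . +], [D → . / c ,], [D → . Y ,], [D → . Y E /], [D' → . D], [Y → . , D /], [Y → . c Y Y] }  — shift
  I1: { [D → + .] }  — reduce
  I2: { [D → . +], [D → . / c ,], [D → . Y ,], [D → . Y E /], [Y → , . D /], [Y → . , D /], [Y → . c Y Y] }  — shift
  I3: { [D → / . c ,] }  — shift
  I4: { [D' → D .] }  — accept
  I5: { [D → . +], [D → . / c ,], [D → . Y ,], [D → . Y E /], [D → Y . ,], [D → Y . E /], [E → . ,], [E → . D ,], [Y → . , D /], [Y → . c Y Y] }  — shift
  I6: { [Y → . , D /], [Y → . c Y Y], [Y → c . Y Y] }  — shift
  I7: { [Y → . , D /], [Y → . c Y Y], [Y → c Y . Y] }  — shift
  I8: { [Y → c Y Y .] }  — reduce
  I9: { [D → . +], [D → . / c ,], [D → . Y ,], [D → . Y E /], [D → Y , .], [E → , .], [Y → , . D /], [Y → . , D /], [Y → . c Y Y] }  — shift, 2 reduces
  I10: { [E → D . ,] }  — shift
  I11: { [D → Y E . /] }  — shift
  I12: { [D → Y E / .] }  — reduce
  I13: { [E → D , .] }  — reduce
  I14: { [Y → , D . /] }  — shift
  I15: { [Y → , D / .] }  — reduce
  I16: { [D → / c . ,] }  — shift
  I17: { [D → / c , .] }  — reduce

Conflict in state I9:
  Shift-reduce conflict between [D → Y , .] and [D → . +]
So the grammar is NOT LR(0).

Answer: No. Shift-reduce conflict between [D → Y , .] and [D → . +]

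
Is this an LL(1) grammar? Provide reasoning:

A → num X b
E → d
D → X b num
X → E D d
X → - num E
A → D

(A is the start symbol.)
Relevant sets:
  FIRST(D) = { '-', 'd' }
  FIRST(E) = { 'd' }

For A:
  PREDICT(A → num X b) = { 'num' }
  PREDICT(A → D) = { '-', 'd' }
For X:
  PREDICT(X → E D d) = { 'd' }
  PREDICT(X → '-' num E) = { '-' }
E, D have a single production, so nothing to check there.

All predict sets are disjoint. The grammar IS LL(1).

Answer: Yes, the grammar is LL(1).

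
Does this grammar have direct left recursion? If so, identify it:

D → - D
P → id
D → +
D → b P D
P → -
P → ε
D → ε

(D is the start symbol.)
D → - D: starts with '-'
P → id: starts with id
D → +: starts with '+'
D → b P D: starts with b
P → -: starts with '-'
P → ε: starts with ε
D → ε: starts with ε

No direct left recursion found.

Answer: No direct left recursion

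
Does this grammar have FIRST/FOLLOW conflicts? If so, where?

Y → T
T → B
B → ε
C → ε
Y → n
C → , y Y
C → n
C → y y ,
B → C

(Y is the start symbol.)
A FIRST/FOLLOW conflict occurs when a non-terminal N has a nullable alternative N → β (β ⇒* ε) and another alternative N → α with FIRST(α) ∩ FOLLOW(N) ≠ ∅: on such a lookahead the parser cannot decide between expanding α and letting N vanish via β.

Nullable non-terminals: B, C, T, Y.
FIRST sets used below: FIRST(C) = { ',', 'n', 'y', ε }, FIRST(T) = { ',', 'n', 'y', ε }

B: nullable alternative(s) B → ε, B → C; FOLLOW(B) = { $ }
  B → ε: FIRST \ {ε} = { } — disjoint from FOLLOW(B)
  B → C: FIRST \ {ε} = { ',', 'n', 'y' } — disjoint from FOLLOW(B)

C: nullable alternative(s) C → ε; FOLLOW(C) = { $ }
  C → ε: FIRST \ {ε} = { } — this is the only nullable alternative, skip
  C → , y Y: FIRST \ {ε} = { ',' } — disjoint from FOLLOW(C)
  C → n: FIRST \ {ε} = { 'n' } — disjoint from FOLLOW(C)
  C → y y ,: FIRST \ {ε} = { 'y' } — disjoint from FOLLOW(C)
T has a nullable alternative but only one production, so nothing to check.

Y: nullable alternative(s) Y → T; FOLLOW(Y) = { $ }
  Y → T: FIRST \ {ε} = { ',', 'n', 'y' } — this is the only nullable alternative, skip
  Y → n: FIRST \ {ε} = { 'n' } — disjoint from FOLLOW(Y)

No FIRST/FOLLOW conflicts found.

Answer: No FIRST/FOLLOW conflicts.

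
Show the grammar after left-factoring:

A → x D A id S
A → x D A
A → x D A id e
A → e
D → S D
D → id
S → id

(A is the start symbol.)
A → x D A A'
A' → id A''
A'' → S
A'' → e
A' → ε
A → e
D → S D
D → id
S → id

Left-factoring transforms A → αβ₁ | αβ₂ into A → αA' and A' → β₁ | β₂
(α is the longest common prefix among the alternatives). Repeat until
no nonterminal has two alternatives with a common prefix.

Round 1: A has alternatives sharing prefix 'x D A'. Introduce A': A → x D A A'
  Add: A' → id S
  Add: A' → ε
  Add: A' → id e

Round 2: A' has alternatives sharing prefix 'id'. Introduce A'': A' → id A''
  Add: A'' → S
  Add: A'' → e

No remaining common prefixes — done.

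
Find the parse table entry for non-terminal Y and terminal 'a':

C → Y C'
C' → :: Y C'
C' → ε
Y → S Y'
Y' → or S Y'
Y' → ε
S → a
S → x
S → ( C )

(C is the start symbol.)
To find M[Y, 'a'], we find productions for Y where 'a' is in the predict set (PREDICT(N → α) = (FIRST(α) \ {ε}) ∪ (FOLLOW(N) if α ⇒* ε)).

Relevant sets:
  FIRST(S) = { '(', 'a', 'x' }

Y → S Y': PREDICT = { '(', 'a', 'x' }
  'a' is in predict set, so this production goes in M[Y, 'a']

M[Y, 'a'] = Y → S Y'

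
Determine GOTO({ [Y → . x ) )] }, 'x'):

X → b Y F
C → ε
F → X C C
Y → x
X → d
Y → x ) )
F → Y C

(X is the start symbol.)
{ [Y → x . ) )] }

GOTO(I, 'x') = CLOSURE({ [A → αX.β] : [A → α.Xβ] ∈ I, X = 'x' })

Items with dot before 'x', with the dot advanced:
  [Y → . x ) )] → [Y → x . ) )]
Closure adds nothing (no advanced item has the dot before a non-terminal).

GOTO = { [Y → x . ) )] }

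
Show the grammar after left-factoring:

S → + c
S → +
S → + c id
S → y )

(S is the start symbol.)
S → + S'
S' → c S''
S'' → ε
S'' → id
S' → ε
S → y )

Left-factoring transforms A → αβ₁ | αβ₂ into A → αA' and A' → β₁ | β₂
(α is the longest common prefix among the alternatives). Repeat until
no nonterminal has two alternatives with a common prefix.

Round 1: S has alternatives sharing prefix '+'. Introduce S': S → + S'
  Add: S' → c
  Add: S' → ε
  Add: S' → c id

Round 2: S' has alternatives sharing prefix 'c'. Introduce S'': S' → c S''
  Add: S'' → ε
  Add: S'' → id

No remaining common prefixes — done.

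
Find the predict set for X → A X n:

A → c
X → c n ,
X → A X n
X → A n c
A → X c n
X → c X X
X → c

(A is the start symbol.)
{ 'c' }

PREDICT(X → A X n) = (FIRST(RHS) \ {ε}) ∪ (FOLLOW(X) if ε ∈ FIRST(RHS), i.e. RHS ⇒* ε)
FIRST(A) = { 'c' }
FIRST(A X n) = { 'c' }
ε ∉ FIRST(A X n), so FOLLOW(X) is not added.
PREDICT(X → A X n) = { 'c' }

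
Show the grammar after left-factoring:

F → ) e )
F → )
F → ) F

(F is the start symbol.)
Left-factoring transforms A → αβ₁ | αβ₂ into A → αA' and A' → β₁ | β₂
(α is the longest common prefix among the alternatives). Repeat until
no nonterminal has two alternatives with a common prefix.

Round 1: F has alternatives sharing prefix ')'. Introduce F': F → ) F'
  Add: F' → e )
  Add: F' → ε
  Add: F' → F

No remaining common prefixes — done.

Resulting grammar:
F → ) F'
F' → e )
F' → ε
F' → F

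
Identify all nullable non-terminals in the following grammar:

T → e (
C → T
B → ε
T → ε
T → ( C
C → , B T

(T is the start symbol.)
ε-productions: B → ε, T → ε
So B, T are immediately nullable.
C → T: every symbol on the right is nullable, so C is nullable too.
Every non-terminal is now nullable.
Nullable = { 'B', 'C', 'T' }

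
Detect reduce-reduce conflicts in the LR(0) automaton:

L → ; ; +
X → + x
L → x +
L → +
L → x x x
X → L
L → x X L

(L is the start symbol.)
Yes — I5: [L → + .] vs [L → x + .]

Augment with L' → L and build the canonical LR(0) collection (I0 = CLOSURE({[L' → . L]}), then GOTO on every symbol after a dot until no new states appear). It has 14 states:
  I0: { [L → . +], [L → . ; ; +], [L → . x +], [L → . x X L], [L → . x x x], [L' → . L] }  — shift
  I1: { [L → + .] }  — reduce
  I2: { [L → ; . ; +] }  — shift
  I3: { [L' → L .] }  — accept
  I4: { [L → . +], [L → . ; ; +], [L → . x +], [L → . x X L], [L → . x x x], [L → x . +], [L → x . X L], [L → x . x x], [X → . + x], [X → . L] }  — shift
  I5: { [L → + .], [L → x + .], [X → + . x] }  — shift, 2 reduces
  I6: { [X → L .] }  — reduce
  I7: { [L → . +], [L → . ; ; +], [L → . x +], [L → . x X L], [L → . x x x], [L → x X . L] }  — shift
  I8: { [L → . +], [L → . ; ; +], [L → . x +], [L → . x X L], [L → . x x x], [L → x . +], [L → x . X L], [L → x . x x], [L → x x . x], [X → . + x], [X → . L] }  — shift
  I9: { [L → . +], [L → . ; ; +], [L → . x +], [L → . x X L], [L → . x x x], [L → x . +], [L → x . X L], [L → x . x x], [L → x x . x], [L → x x x .], [X → . + x], [X → . L] }  — shift, reduce
  I10: { [L → x X L .] }  — reduce
  I11: { [X → + x .] }  — reduce
  I12: { [L → ; ; . +] }  — shift
  I13: { [L → ; ; + .] }  — reduce

I5 contains complete items [L → + .], [L → x + .] — reduce-reduce conflict.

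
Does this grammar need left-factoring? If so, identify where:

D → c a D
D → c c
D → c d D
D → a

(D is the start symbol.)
Yes, D has productions with common prefix 'c'

Left-factoring is needed when two productions for the same non-terminal
share a common prefix on the right-hand side.

Productions for D:
  D → c a D
  D → c c
  D → c d D
  D → a

Found common prefix 'c' in productions for D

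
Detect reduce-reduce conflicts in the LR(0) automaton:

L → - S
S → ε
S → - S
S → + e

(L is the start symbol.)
A reduce-reduce conflict occurs when an LR(0) state has two complete items [A → α .] and [B → β .] — both call for a reduction, and with no lookahead the parser cannot choose between them.

Augment with L' → L and build the canonical LR(0) collection (I0 = CLOSURE({[L' → . L]}), then GOTO on every symbol after a dot until no new states appear). It has 8 states:
  I0: { [L → . - S], [L' → . L] }  — shift
  I1: { [L → - . S], [S → . + e], [S → . - S], [S → .] }  — shift, reduce
  I2: { [L' → L .] }  — accept
  I3: { [S → + . e] }  — shift
  I4: { [S → - . S], [S → . + e], [S → . - S], [S → .] }  — shift, reduce
  I5: { [L → - S .] }  — reduce
  I6: { [S → - S .] }  — reduce
  I7: { [S → + e .] }  — reduce

No state contains more than one complete item.

Answer: No reduce-reduce conflicts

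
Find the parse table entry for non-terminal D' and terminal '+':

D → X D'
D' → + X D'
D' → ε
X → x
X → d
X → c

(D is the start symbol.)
D' → + X D'

To find M[D', '+'], we find productions for D' where '+' is in the predict set (PREDICT(N → α) = (FIRST(α) \ {ε}) ∪ (FOLLOW(N) if α ⇒* ε)).

Relevant sets:
  FOLLOW(D') = { $ }

D' → + X D': PREDICT = { '+' }
  '+' is in predict set, so this production goes in M[D', '+']
D' → ε: PREDICT = { $ }

M[D', '+'] = D' → + X D'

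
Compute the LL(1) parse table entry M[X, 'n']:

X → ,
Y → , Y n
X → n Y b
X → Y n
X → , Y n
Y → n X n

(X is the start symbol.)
X → n Y b, X → Y n

To find M[X, 'n'], we find productions for X where 'n' is in the predict set (PREDICT(N → α) = (FIRST(α) \ {ε}) ∪ (FOLLOW(N) if α ⇒* ε)).

Relevant sets:
  FIRST(Y) = { ',', 'n' }

X → ,: PREDICT = { ',' }
X → n Y b: PREDICT = { 'n' }
  'n' is in predict set, so this production goes in M[X, 'n']
X → Y n: PREDICT = { ',', 'n' }
  'n' is in predict set, so this production goes in M[X, 'n']
X → , Y n: PREDICT = { ',' }

M[X, 'n'] = X → n Y b, X → Y n  (a multiply-defined cell — the grammar is not LL(1))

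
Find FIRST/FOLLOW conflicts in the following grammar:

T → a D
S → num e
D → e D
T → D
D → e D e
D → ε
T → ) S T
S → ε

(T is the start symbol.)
Yes. D → e D with FOLLOW(D) on { 'e' }; D → e D e with FOLLOW(D) on { 'e' }

A FIRST/FOLLOW conflict occurs when a non-terminal N has a nullable alternative N → β (β ⇒* ε) and another alternative N → α with FIRST(α) ∩ FOLLOW(N) ≠ ∅: on such a lookahead the parser cannot decide between expanding α and letting N vanish via β.

Nullable non-terminals: D, S, T.
FIRST sets used below: FIRST(D) = { 'e', ε }

D: nullable alternative(s) D → ε; FOLLOW(D) = { $, 'e' }
  D → e D: FIRST \ {ε} = { 'e' } — overlaps FOLLOW(D) on { 'e' }: CONFLICT
  D → e D e: FIRST \ {ε} = { 'e' } — overlaps FOLLOW(D) on { 'e' }: CONFLICT
  D → ε: FIRST \ {ε} = { } — this is the only nullable alternative, skip

S: nullable alternative(s) S → ε; FOLLOW(S) = { $, ')', 'a', 'e' }
  S → num e: FIRST \ {ε} = { 'num' } — disjoint from FOLLOW(S)
  S → ε: FIRST \ {ε} = { } — this is the only nullable alternative, skip

T: nullable alternative(s) T → D; FOLLOW(T) = { $ }
  T → a D: FIRST \ {ε} = { 'a' } — disjoint from FOLLOW(T)
  T → D: FIRST \ {ε} = { 'e' } — this is the only nullable alternative, skip
  T → ) S T: FIRST \ {ε} = { ')' } — disjoint from FOLLOW(T)

So the grammar has 2 FIRST/FOLLOW conflicts (marked CONFLICT above).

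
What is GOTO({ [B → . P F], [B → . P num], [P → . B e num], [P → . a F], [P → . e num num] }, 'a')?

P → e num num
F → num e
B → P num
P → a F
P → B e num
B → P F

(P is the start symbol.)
GOTO(I, 'a') = CLOSURE({ [A → αX.β] : [A → α.Xβ] ∈ I, X = 'a' })

Items with dot before 'a', with the dot advanced:
  [P → . a F] → [P → a . F]
Closure of the advanced items:
  [P → a . F] has the dot before F: add [F → . num e]

GOTO = { [F → . num e], [P → a . F] }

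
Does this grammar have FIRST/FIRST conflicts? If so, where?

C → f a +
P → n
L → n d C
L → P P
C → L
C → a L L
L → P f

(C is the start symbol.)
Yes. L → n d C / L → P P on { 'n' }; L → n d C / L → P f on { 'n' }; L → P P / L → P f on { 'n' }

A FIRST/FIRST conflict occurs when two productions N → α and N → β for the same non-terminal have FIRST(α) ∩ FIRST(β) ≠ ∅ (with ε ∈ FIRST of a nullable right-hand side, so two nullable alternatives also conflict).

FIRST sets of the non-terminals at (or reachable through a nullable prefix from) the front of some alternative:
  FIRST(L) = { 'n' }
  FIRST(P) = { 'n' }

Productions for C:
  C → f a +: FIRST = { 'f' }
  C → L: FIRST = { 'n' }
  C → a L L: FIRST = { 'a' }
Productions for L:
  L → n d C: FIRST = { 'n' }
  L → P P: FIRST = { 'n' }
  L → P f: FIRST = { 'n' }
P has only one production, so no FIRST/FIRST conflict is possible there.

Conflict for L: L → n d C and L → P P
  Overlap: { 'n' }
Conflict for L: L → n d C and L → P f
  Overlap: { 'n' }
Conflict for L: L → P P and L → P f
  Overlap: { 'n' }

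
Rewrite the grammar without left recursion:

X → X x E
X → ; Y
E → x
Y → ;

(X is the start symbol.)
X is directly left-recursive. The standard transformation for
  A → A α₁ | ... | A α_m | β₁ | ... | β_n
is
  A  → β₁ A' | ... | β_n A'
  A' → α₁ A' | ... | α_m A' | ε

X → ; Y becomes X → ; Y X'
X → X x E becomes X' → x E X'
Add X' → ε

Productions for other non-terminals are unchanged:
  E → x
  Y → ;

Resulting grammar:
X → ; Y X'
X' → x E X'
X' → ε
E → x
Y → ;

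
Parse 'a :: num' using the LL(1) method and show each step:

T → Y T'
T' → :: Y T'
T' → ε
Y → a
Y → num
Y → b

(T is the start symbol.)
LL(1) parsing maintains a stack (initially the start symbol over $) and the input. At each step: if the stack top is a terminal, match it against the current input token; if it is a non-terminal N, replace it with the RHS of M[N, lookahead] (the unique production whose predict set contains the lookahead).

Stack is shown with the top on the left.

Stack      Input       Action
-----------------------------
T $        a :: num $  output T → Y T'
Y T' $     a :: num $  output Y → a
a T' $     a :: num $  match 'a'
T' $       :: num $    output T' → :: Y T'
:: Y T' $  :: num $    match '::'
Y T' $     num $       output Y → num
num T' $   num $       match 'num'
T' $       $           output T' → ε
$          $           accept

The string is accepted.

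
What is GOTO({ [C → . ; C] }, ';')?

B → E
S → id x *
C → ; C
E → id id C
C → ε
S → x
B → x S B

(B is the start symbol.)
GOTO(I, ';') = CLOSURE({ [A → αX.β] : [A → α.Xβ] ∈ I, X = ';' })

Items with dot before ';', with the dot advanced:
  [C → . ; C] → [C → ; . C]
Closure of the advanced items:
  [C → ; . C] has the dot before C: add [C → . ; C], [C → .]

GOTO = { [C → . ; C], [C → .], [C → ; . C] }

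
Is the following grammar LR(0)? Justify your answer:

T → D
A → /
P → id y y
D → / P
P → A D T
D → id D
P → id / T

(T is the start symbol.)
Yes, the grammar is LR(0)

A grammar is LR(0) if no state in the canonical LR(0) collection has:
  - both a shift item (dot before a terminal) and a complete item (shift-reduce conflict), or
  - two or more complete items (reduce-reduce conflict; the accept item [T' → T .] counts as a complete item here).

Augment with T' → T and build the canonical LR(0) collection (I0 = CLOSURE({[T' → . T]}), then GOTO on every symbol after a dot until no new states appear). It has 16 states:
  I0: { [D → . / P], [D → . id D], [T → . D], [T' → . T] }  — shift
  I1: { [A → . /], [D → / . P], [P → . A D T], [P → . id / T], [P → . id y y] }  — shift
  I2: { [T → D .] }  — reduce
  I3: { [T' → T .] }  — accept
  I4: { [D → . / P], [D → . id D], [D → id . D] }  — shift
  I5: { [D → id D .] }  — reduce
  I6: { [A → / .] }  — reduce
  I7: { [D → . / P], [D → . id D], [P → A . D T] }  — shift
  I8: { [D → / P .] }  — reduce
  I9: { [P → id . / T], [P → id . y y] }  — shift
  I10: { [D → . / P], [D → . id D], [P → id / . T], [T → . D] }  — shift
  I11: { [P → id y . y] }  — shift
  I12: { [P → id y y .] }  — reduce
  I13: { [P → id / T .] }  — reduce
  I14: { [D → . / P], [D → . id D], [P → A D . T], [T → . D] }  — shift
  I15: { [P → A D T .] }  — reduce

Every state is either a pure shift/goto state or contains exactly one complete item and nothing to shift — no conflicts. The grammar is LR(0).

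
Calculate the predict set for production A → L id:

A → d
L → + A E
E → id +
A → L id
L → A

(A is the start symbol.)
{ '+', 'd' }

PREDICT(A → L id) = (FIRST(RHS) \ {ε}) ∪ (FOLLOW(A) if ε ∈ FIRST(RHS), i.e. RHS ⇒* ε)
FIRST(L) = { '+', 'd' }
FIRST(L id) = { '+', 'd' }
ε ∉ FIRST(L id), so FOLLOW(A) is not added.
PREDICT(A → L id) = { '+', 'd' }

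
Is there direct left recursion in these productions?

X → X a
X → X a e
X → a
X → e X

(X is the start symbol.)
Yes, X is left-recursive

Direct left recursion occurs when N → N α for some non-terminal N (the right-hand side begins with the left-hand side itself).

X → X a: LEFT RECURSIVE (starts with X)
X → X a e: LEFT RECURSIVE (starts with X)
X → a: starts with a
X → e X: starts with e

The grammar has direct left recursion on: X.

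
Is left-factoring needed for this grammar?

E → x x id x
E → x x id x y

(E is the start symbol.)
Left-factoring is needed when two productions for the same non-terminal
share a common prefix on the right-hand side.

Productions for E:
  E → x x id x
  E → x x id x y

Found common prefix 'x x id x' in productions for E

Answer: Yes, E has productions with common prefix 'x x id x'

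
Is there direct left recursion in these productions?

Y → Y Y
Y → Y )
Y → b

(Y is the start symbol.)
Yes, Y is left-recursive

Direct left recursion occurs when N → N α for some non-terminal N (the right-hand side begins with the left-hand side itself).

Y → Y Y: LEFT RECURSIVE (starts with Y)
Y → Y ): LEFT RECURSIVE (starts with Y)
Y → b: starts with b

The grammar has direct left recursion on: Y.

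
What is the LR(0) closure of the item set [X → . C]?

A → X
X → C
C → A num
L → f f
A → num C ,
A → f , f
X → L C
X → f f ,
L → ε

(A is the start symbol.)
{ [A → . X], [A → . f , f], [A → . num C ,], [C → . A num], [L → . f f], [L → .], [X → . C], [X → . L C], [X → . f f ,] }

To compute CLOSURE, for each item [A → α.Bβ] where B is a non-terminal, add [B → .γ] for all productions B → γ; repeat for the newly added items until nothing changes.

Start with: [X → . C]
  [X → . C] has the dot before C: add [C → . A num]
  [C → . A num] has the dot before A: add [A → . X], [A → . num C ,], [A → . f , f]
  [A → . X] has the dot before X: add [X → . L C], [X → . f f ,]
  [X → . L C] has the dot before L: add [L → . f f], [L → .]
No further items can be added.

CLOSURE = { [A → . X], [A → . f , f], [A → . num C ,], [C → . A num], [L → . f f], [L → .], [X → . C], [X → . L C], [X → . f f ,] }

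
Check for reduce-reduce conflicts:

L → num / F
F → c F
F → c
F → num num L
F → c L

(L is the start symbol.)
Augment with L' → L and build the canonical LR(0) collection (I0 = CLOSURE({[L' → . L]}), then GOTO on every symbol after a dot until no new states appear). It has 12 states:
  I0: { [L → . num / F], [L' → . L] }  — shift
  I1: { [L' → L .] }  — accept
  I2: { [L → num . / F] }  — shift
  I3: { [F → . c F], [F → . c L], [F → . c], [F → . num num L], [L → num / . F] }  — shift
  I4: { [L → num / F .] }  — reduce
  I5: { [F → . c F], [F → . c L], [F → . c], [F → . num num L], [F → c . F], [F → c . L], [F → c .], [L → . num / F] }  — shift, reduce
  I6: { [F → num . num L] }  — shift
  I7: { [F → num num . L], [L → . num / F] }  — shift
  I8: { [F → num num L .] }  — reduce
  I9: { [F → c F .] }  — reduce
  I10: { [F → c L .] }  — reduce
  I11: { [F → num . num L], [L → num . / F] }  — shift

No state contains more than one complete item.

Answer: No reduce-reduce conflicts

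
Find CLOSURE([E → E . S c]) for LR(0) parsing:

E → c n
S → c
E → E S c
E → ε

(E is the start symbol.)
{ [E → E . S c], [S → . c] }

To compute CLOSURE, for each item [A → α.Bβ] where B is a non-terminal, add [B → .γ] for all productions B → γ; repeat for the newly added items until nothing changes.

Start with: [E → E . S c]
  [E → E . S c] has the dot before S: add [S → . c]
No further items can be added.

CLOSURE = { [E → E . S c], [S → . c] }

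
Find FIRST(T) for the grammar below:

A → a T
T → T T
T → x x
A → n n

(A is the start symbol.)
To compute FIRST(T), examine every production with T on the left-hand side, reading each right-hand side left to right until a non-nullable symbol is reached.

From T → T T:
  - T is the symbol being defined: contributes nothing new
    T is not nullable, so stop
From T → x x:
  - x is a terminal: add 'x' and stop

Collecting: FIRST(T) = { 'x' }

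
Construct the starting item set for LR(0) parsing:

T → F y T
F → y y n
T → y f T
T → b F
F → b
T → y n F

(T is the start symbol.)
{ [F → . b], [F → . y y n], [T → . F y T], [T → . b F], [T → . y f T], [T → . y n F], [T' → . T] }

First, augment the grammar with T' → T
I₀ = CLOSURE({ [T' → . T] }):
  [T' → . T] has the dot before T: add [T → . F y T], [T → . y f T], [T → . b F], [T → . y n F]
  [T → . F y T] has the dot before F: add [F → . y y n], [F → . b]
No further items can be added.

I₀ = { [F → . b], [F → . y y n], [T → . F y T], [T → . b F], [T → . y f T], [T → . y n F], [T' → . T] }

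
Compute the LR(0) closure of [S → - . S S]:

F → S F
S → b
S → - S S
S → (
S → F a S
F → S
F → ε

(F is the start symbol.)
To compute CLOSURE, for each item [A → α.Bβ] where B is a non-terminal, add [B → .γ] for all productions B → γ; repeat for the newly added items until nothing changes.

Start with: [S → - . S S]
  [S → - . S S] has the dot before S: add [S → . b], [S → . - S S], [S → . (], [S → . F a S]
  [S → . F a S] has the dot before F: add [F → . S F], [F → . S], [F → .]
No further items can be added.

CLOSURE = { [F → . S F], [F → . S], [F → .], [S → - . S S], [S → . (], [S → . - S S], [S → . F a S], [S → . b] }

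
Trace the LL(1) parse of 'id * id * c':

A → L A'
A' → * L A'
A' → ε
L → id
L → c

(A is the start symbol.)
Stack is shown with the top on the left.

Stack     Input          Action
-------------------------------
A $       id * id * c $  output A → L A'
L A' $    id * id * c $  output L → id
id A' $   id * id * c $  match 'id'
A' $      * id * c $     output A' → * L A'
* L A' $  * id * c $     match '*'
L A' $    id * c $       output L → id
id A' $   id * c $       match 'id'
A' $      * c $          output A' → * L A'
* L A' $  * c $          match '*'
L A' $    c $            output L → c
c A' $    c $            match 'c'
A' $      $              output A' → ε
$         $              accept

The string is accepted.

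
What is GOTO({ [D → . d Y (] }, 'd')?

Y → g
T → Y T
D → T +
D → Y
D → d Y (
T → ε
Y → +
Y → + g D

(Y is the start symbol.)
{ [D → d . Y (], [Y → . + g D], [Y → . +], [Y → . g] }

GOTO(I, 'd') = CLOSURE({ [A → αX.β] : [A → α.Xβ] ∈ I, X = 'd' })

Items with dot before 'd', with the dot advanced:
  [D → . d Y (] → [D → d . Y (]
Closure of the advanced items:
  [D → d . Y (] has the dot before Y: add [Y → . g], [Y → . +], [Y → . + g D]

GOTO = { [D → d . Y (], [Y → . + g D], [Y → . +], [Y → . g] }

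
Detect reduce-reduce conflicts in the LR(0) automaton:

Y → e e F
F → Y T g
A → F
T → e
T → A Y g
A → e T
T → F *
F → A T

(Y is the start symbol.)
Yes — I5: [A → F .] vs [Y → e e F .]; I12: [A → F .] vs [Y → e e F .]

A reduce-reduce conflict occurs when an LR(0) state has two complete items [A → α .] and [B → β .] — both call for a reduction, and with no lookahead the parser cannot choose between them.

Augment with Y' → Y and build the canonical LR(0) collection (I0 = CLOSURE({[Y' → . Y]}), then GOTO on every symbol after a dot until no new states appear). It has 20 states:
  I0: { [Y → . e e F], [Y' → . Y] }  — shift
  I1: { [Y' → Y .] }  — accept
  I2: { [Y → e . e F] }  — shift
  I3: { [A → . F], [A → . e T], [F → . A T], [F → . Y T g], [Y → . e e F], [Y → e e . F] }  — shift
  I4: { [A → . F], [A → . e T], [F → . A T], [F → . Y T g], [F → A . T], [T → . A Y g], [T → . F *], [T → . e], [Y → . e e F] }  — shift
  I5: { [A → F .], [Y → e e F .] }  — 2 reduces
  I6: { [A → . F], [A → . e T], [F → . A T], [F → . Y T g], [F → Y . T g], [T → . A Y g], [T → . F *], [T → . e], [Y → . e e F] }  — shift
  I7: { [A → . F], [A → . e T], [A → e . T], [F → . A T], [F → . Y T g], [T → . A Y g], [T → . F *], [T → . e], [Y → . e e F], [Y → e . e F] }  — shift
  I8: { [A → . F], [A → . e T], [F → . A T], [F → . Y T g], [F → A . T], [T → . A Y g], [T → . F *], [T → . e], [T → A . Y g], [Y → . e e F] }  — shift
  I9: { [A → F .], [T → F . *] }  — shift, reduce
  I10: { [A → e T .] }  — reduce
  I11: { [A → . F], [A → . e T], [A → e . T], [F → . A T], [F → . Y T g], [T → . A Y g], [T → . F *], [T → . e], [T → e .], [Y → . e e F], [Y → e . e F], [Y → e e . F] }  — shift, reduce
  I12: { [A → F .], [T → F . *], [Y → e e F .] }  — shift, 2 reduces
  I13: { [T → F * .] }  — reduce
  I14: { [F → A T .] }  — reduce
  I15: { [A → . F], [A → . e T], [F → . A T], [F → . Y T g], [F → Y . T g], [T → . A Y g], [T → . F *], [T → . e], [T → A Y . g], [Y → . e e F] }  — shift
  I16: { [A → . F], [A → . e T], [A → e . T], [F → . A T], [F → . Y T g], [T → . A Y g], [T → . F *], [T → . e], [T → e .], [Y → . e e F], [Y → e . e F] }  — shift, reduce
  I17: { [F → Y T . g] }  — shift
  I18: { [T → A Y g .] }  — reduce
  I19: { [F → Y T g .] }  — reduce

I5 contains complete items [A → F .], [Y → e e F .] — reduce-reduce conflict.
I12 contains complete items [A → F .], [Y → e e F .] — reduce-reduce conflict.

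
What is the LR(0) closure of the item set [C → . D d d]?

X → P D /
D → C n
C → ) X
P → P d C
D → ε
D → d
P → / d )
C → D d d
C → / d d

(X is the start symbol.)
To compute CLOSURE, for each item [A → α.Bβ] where B is a non-terminal, add [B → .γ] for all productions B → γ; repeat for the newly added items until nothing changes.

Start with: [C → . D d d]
  [C → . D d d] has the dot before D: add [D → . C n], [D → .], [D → . d]
  [D → . C n] has the dot before C: add [C → . ) X], [C → . / d d]
No further items can be added.

CLOSURE = { [C → . ) X], [C → . / d d], [C → . D d d], [D → . C n], [D → . d], [D → .] }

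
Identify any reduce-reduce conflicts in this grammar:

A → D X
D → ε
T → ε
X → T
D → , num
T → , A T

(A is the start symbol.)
No reduce-reduce conflicts

Augment with A' → A and build the canonical LR(0) collection (I0 = CLOSURE({[A' → . A]}), then GOTO on every symbol after a dot until no new states appear). It has 10 states:
  I0: { [A → . D X], [A' → . A], [D → . , num], [D → .] }  — shift, reduce
  I1: { [D → , . num] }  — shift
  I2: { [A' → A .] }  — accept
  I3: { [A → D . X], [T → . , A T], [T → .], [X → . T] }  — shift, reduce
  I4: { [A → . D X], [D → . , num], [D → .], [T → , . A T] }  — shift, reduce
  I5: { [X → T .] }  — reduce
  I6: { [A → D X .] }  — reduce
  I7: { [T → , A . T], [T → . , A T], [T → .] }  — shift, reduce
  I8: { [T → , A T .] }  — reduce
  I9: { [D → , num .] }  — reduce

No state contains more than one complete item.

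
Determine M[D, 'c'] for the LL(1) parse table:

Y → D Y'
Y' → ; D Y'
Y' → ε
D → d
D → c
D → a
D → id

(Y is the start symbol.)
To find M[D, 'c'], we find productions for D where 'c' is in the predict set (PREDICT(N → α) = (FIRST(α) \ {ε}) ∪ (FOLLOW(N) if α ⇒* ε)).

D → d: PREDICT = { 'd' }
D → c: PREDICT = { 'c' }
  'c' is in predict set, so this production goes in M[D, 'c']
D → a: PREDICT = { 'a' }
D → id: PREDICT = { 'id' }

M[D, 'c'] = D → c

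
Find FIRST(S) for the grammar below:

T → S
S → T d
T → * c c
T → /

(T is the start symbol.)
FIRST sets of the other non-terminals involved (by the same procedure, iterated to a fixed point):
  FIRST(T) = { '*', '/' }

From S → T d:
  - T is a non-terminal: add FIRST(T) \ {ε} = { '*', '/' }
    T is not nullable, so stop

Collecting: FIRST(S) = { '*', '/' }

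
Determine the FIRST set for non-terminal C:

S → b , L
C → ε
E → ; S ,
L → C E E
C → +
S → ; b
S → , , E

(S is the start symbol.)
{ '+', ε }

From C → ε:
  - ε-production, so ε ∈ FIRST(C)
From C → +:
  - '+' is a terminal: add '+' and stop

Collecting: FIRST(C) = { '+', ε }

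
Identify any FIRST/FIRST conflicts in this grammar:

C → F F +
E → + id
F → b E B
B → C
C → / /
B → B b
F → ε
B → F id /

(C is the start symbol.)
A FIRST/FIRST conflict occurs when two productions N → α and N → β for the same non-terminal have FIRST(α) ∩ FIRST(β) ≠ ∅ (with ε ∈ FIRST of a nullable right-hand side, so two nullable alternatives also conflict).

FIRST sets of the non-terminals at (or reachable through a nullable prefix from) the front of some alternative:
  FIRST(F) = { 'b', ε }
  FIRST(C) = { '+', '/', 'b' }
  FIRST(B) = { '+', '/', 'b', 'id' }

Productions for C:
  C → F F +: FIRST = { '+', 'b' }
  C → / /: FIRST = { '/' }
Productions for F:
  F → b E B: FIRST = { 'b' }
  F → ε: FIRST = { ε }
Productions for B:
  B → C: FIRST = { '+', '/', 'b' }
  B → B b: FIRST = { '+', '/', 'b', 'id' }
  B → F id /: FIRST = { 'b', 'id' }
E has only one production, so no FIRST/FIRST conflict is possible there.

Conflict for B: B → C and B → B b
  Overlap: { '+', '/', 'b' }
Conflict for B: B → C and B → F id /
  Overlap: { 'b' }
Conflict for B: B → B b and B → F id /
  Overlap: { 'b', 'id' }

Answer: Yes. B → C / B → B b on { '+', '/', 'b' }; B → C / B → F id '/' on { 'b' }; B → B b / B → F id '/' on { 'b', 'id' }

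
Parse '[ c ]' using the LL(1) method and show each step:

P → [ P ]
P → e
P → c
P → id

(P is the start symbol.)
Stack is shown with the top on the left.

Stack    Input    Action
------------------------
P $      [ c ] $  output P → [ P ]
[ P ] $  [ c ] $  match '['
P ] $    c ] $    output P → c
c ] $    c ] $    match 'c'
] $      ] $      match ']'
$        $        accept

The string is accepted.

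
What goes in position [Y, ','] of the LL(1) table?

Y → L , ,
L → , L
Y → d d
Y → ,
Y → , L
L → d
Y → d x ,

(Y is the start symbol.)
To find M[Y, ','], we find productions for Y where ',' is in the predict set (PREDICT(N → α) = (FIRST(α) \ {ε}) ∪ (FOLLOW(N) if α ⇒* ε)).

Relevant sets:
  FIRST(L) = { ',', 'd' }

Y → L , ,: PREDICT = { ',', 'd' }
  ',' is in predict set, so this production goes in M[Y, ',']
Y → d d: PREDICT = { 'd' }
Y → ,: PREDICT = { ',' }
  ',' is in predict set, so this production goes in M[Y, ',']
Y → , L: PREDICT = { ',' }
  ',' is in predict set, so this production goes in M[Y, ',']
Y → d x ,: PREDICT = { 'd' }

M[Y, ','] = Y → L , ,, Y → ,, Y → , L  (a multiply-defined cell — the grammar is not LL(1))

Answer: Y → L , ,, Y → ,, Y → , L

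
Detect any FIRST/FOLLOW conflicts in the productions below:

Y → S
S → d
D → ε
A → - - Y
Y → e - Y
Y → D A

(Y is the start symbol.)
A FIRST/FOLLOW conflict occurs when a non-terminal N has a nullable alternative N → β (β ⇒* ε) and another alternative N → α with FIRST(α) ∩ FOLLOW(N) ≠ ∅: on such a lookahead the parser cannot decide between expanding α and letting N vanish via β.

Nullable non-terminals: D.
D has a nullable alternative but only one production, so nothing to check.

A, S, Y have no nullable alternative, so no FIRST/FOLLOW check is needed there.

No FIRST/FOLLOW conflicts found.

Answer: No FIRST/FOLLOW conflicts.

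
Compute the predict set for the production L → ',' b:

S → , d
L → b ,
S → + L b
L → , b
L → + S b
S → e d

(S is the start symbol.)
PREDICT(L → ',' b) = (FIRST(RHS) \ {ε}) ∪ (FOLLOW(L) if ε ∈ FIRST(RHS), i.e. RHS ⇒* ε)
FIRST(',' b) = { ',' }
ε ∉ FIRST(',' b), so FOLLOW(L) is not added.
PREDICT(L → ',' b) = { ',' }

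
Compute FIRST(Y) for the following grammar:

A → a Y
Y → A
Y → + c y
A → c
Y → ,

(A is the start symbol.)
{ '+', ',', 'a', 'c' }

FIRST sets of the other non-terminals involved (by the same procedure, iterated to a fixed point):
  FIRST(A) = { 'a', 'c' }

From Y → A:
  - A is a non-terminal: add FIRST(A) \ {ε} = { 'a', 'c' }
    A is not nullable, so stop
From Y → + c y:
  - '+' is a terminal: add '+' and stop
From Y → ,:
  - ',' is a terminal: add ',' and stop

Collecting: FIRST(Y) = { '+', ',', 'a', 'c' }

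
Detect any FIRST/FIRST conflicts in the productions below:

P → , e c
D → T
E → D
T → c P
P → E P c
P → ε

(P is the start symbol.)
A FIRST/FIRST conflict occurs when two productions N → α and N → β for the same non-terminal have FIRST(α) ∩ FIRST(β) ≠ ∅ (with ε ∈ FIRST of a nullable right-hand side, so two nullable alternatives also conflict).

FIRST sets of the non-terminals at (or reachable through a nullable prefix from) the front of some alternative:
  FIRST(E) = { 'c' }

Productions for P:
  P → , e c: FIRST = { ',' }
  P → E P c: FIRST = { 'c' }
  P → ε: FIRST = { ε }
D, E, T have only one production, so no FIRST/FIRST conflict is possible there.

All alternatives of each non-terminal have pairwise disjoint FIRST sets.

Answer: No FIRST/FIRST conflicts.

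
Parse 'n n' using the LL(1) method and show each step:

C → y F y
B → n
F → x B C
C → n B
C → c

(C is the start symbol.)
Stack is shown with the top on the left.

Stack  Input  Action
--------------------
C $    n n $  output C → n B
n B $  n n $  match 'n'
B $    n $    output B → n
n $    n $    match 'n'
$      $      accept

The string is accepted.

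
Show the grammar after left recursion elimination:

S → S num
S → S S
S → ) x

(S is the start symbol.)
S → ) x S'
S' → num S'
S' → S S'
S' → ε

S is directly left-recursive. The standard transformation for
  A → A α₁ | ... | A α_m | β₁ | ... | β_n
is
  A  → β₁ A' | ... | β_n A'
  A' → α₁ A' | ... | α_m A' | ε

S → ) x becomes S → ) x S'
S → S num becomes S' → num S'
S → S S becomes S' → S S'
Add S' → ε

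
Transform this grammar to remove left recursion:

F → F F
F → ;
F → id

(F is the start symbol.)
F → ; F'
F → id F'
F' → F F'
F' → ε

F is directly left-recursive. The standard transformation for
  A → A α₁ | ... | A α_m | β₁ | ... | β_n
is
  A  → β₁ A' | ... | β_n A'
  A' → α₁ A' | ... | α_m A' | ε

F → ; becomes F → ; F'
F → id becomes F → id F'
F → F F becomes F' → F F'
Add F' → ε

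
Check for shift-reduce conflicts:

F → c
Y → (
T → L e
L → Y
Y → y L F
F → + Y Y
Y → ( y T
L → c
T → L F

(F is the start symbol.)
Yes — I4: [Y → ( .] vs [Y → ( . y T]

A shift-reduce conflict occurs when an LR(0) state has both:
  - a complete (reduce) item [A → α .] (dot at the end), and
  - a shift item [B → β . c γ] (dot before a terminal).

Augment with F' → F and build the canonical LR(0) collection (I0 = CLOSURE({[F' → . F]}), then GOTO on every symbol after a dot until no new states appear). It has 17 states:
  I0: { [F → . + Y Y], [F → . c], [F' → . F] }  — shift
  I1: { [F → + . Y Y], [Y → . ( y T], [Y → . (], [Y → . y L F] }  — shift
  I2: { [F' → F .] }  — accept
  I3: { [F → c .] }  — reduce
  I4: { [Y → ( . y T], [Y → ( .] }  — shift, reduce
  I5: { [F → + Y . Y], [Y → . ( y T], [Y → . (], [Y → . y L F] }  — shift
  I6: { [L → . Y], [L → . c], [Y → . ( y T], [Y → . (], [Y → . y L F], [Y → y . L F] }  — shift
  I7: { [F → . + Y Y], [F → . c], [Y → y L . F] }  — shift
  I8: { [L → Y .] }  — reduce
  I9: { [L → c .] }  — reduce
  I10: { [Y → y L F .] }  — reduce
  I11: { [F → + Y Y .] }  — reduce
  I12: { [L → . Y], [L → . c], [T → . L F], [T → . L e], [Y → ( y . T], [Y → . ( y T], [Y → . (], [Y → . y L F] }  — shift
  I13: { [F → . + Y Y], [F → . c], [T → L . F], [T → L . e] }  — shift
  I14: { [Y → ( y T .] }  — reduce
  I15: { [T → L F .] }  — reduce
  I16: { [T → L e .] }  — reduce

I4 contains reduce item [Y → ( .] and shift item [Y → ( . y T] — shift-reduce conflict.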